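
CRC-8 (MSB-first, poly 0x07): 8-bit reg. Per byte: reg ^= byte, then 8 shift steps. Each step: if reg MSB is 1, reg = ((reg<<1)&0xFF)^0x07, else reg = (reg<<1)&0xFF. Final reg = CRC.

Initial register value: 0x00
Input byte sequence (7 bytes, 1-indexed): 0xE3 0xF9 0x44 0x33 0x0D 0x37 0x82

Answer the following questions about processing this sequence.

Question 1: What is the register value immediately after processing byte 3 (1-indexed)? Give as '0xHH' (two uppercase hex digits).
After byte 1 (0xE3): reg=0xA7
After byte 2 (0xF9): reg=0x9D
After byte 3 (0x44): reg=0x01

Answer: 0x01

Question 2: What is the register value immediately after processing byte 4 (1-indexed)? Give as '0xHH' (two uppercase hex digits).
After byte 1 (0xE3): reg=0xA7
After byte 2 (0xF9): reg=0x9D
After byte 3 (0x44): reg=0x01
After byte 4 (0x33): reg=0x9E

Answer: 0x9E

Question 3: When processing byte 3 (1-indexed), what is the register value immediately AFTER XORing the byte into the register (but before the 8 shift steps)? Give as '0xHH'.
Answer: 0xD9

Derivation:
Register before byte 3: 0x9D
Byte 3: 0x44
0x9D XOR 0x44 = 0xD9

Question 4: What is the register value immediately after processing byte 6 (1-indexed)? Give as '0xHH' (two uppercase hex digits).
After byte 1 (0xE3): reg=0xA7
After byte 2 (0xF9): reg=0x9D
After byte 3 (0x44): reg=0x01
After byte 4 (0x33): reg=0x9E
After byte 5 (0x0D): reg=0xF0
After byte 6 (0x37): reg=0x5B

Answer: 0x5B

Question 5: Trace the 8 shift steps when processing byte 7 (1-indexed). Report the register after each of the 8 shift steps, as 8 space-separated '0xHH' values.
Answer: 0xB5 0x6D 0xDA 0xB3 0x61 0xC2 0x83 0x01

Derivation:
After byte 1 (0xE3): reg=0xA7
After byte 2 (0xF9): reg=0x9D
After byte 3 (0x44): reg=0x01
After byte 4 (0x33): reg=0x9E
After byte 5 (0x0D): reg=0xF0
After byte 6 (0x37): reg=0x5B
Register before byte 7: 0x5B
After XOR with byte 0x82: 0xD9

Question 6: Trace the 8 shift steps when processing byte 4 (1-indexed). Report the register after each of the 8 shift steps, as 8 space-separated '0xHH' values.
After byte 1 (0xE3): reg=0xA7
After byte 2 (0xF9): reg=0x9D
After byte 3 (0x44): reg=0x01
Register before byte 4: 0x01
After XOR with byte 0x33: 0x32

Answer: 0x64 0xC8 0x97 0x29 0x52 0xA4 0x4F 0x9E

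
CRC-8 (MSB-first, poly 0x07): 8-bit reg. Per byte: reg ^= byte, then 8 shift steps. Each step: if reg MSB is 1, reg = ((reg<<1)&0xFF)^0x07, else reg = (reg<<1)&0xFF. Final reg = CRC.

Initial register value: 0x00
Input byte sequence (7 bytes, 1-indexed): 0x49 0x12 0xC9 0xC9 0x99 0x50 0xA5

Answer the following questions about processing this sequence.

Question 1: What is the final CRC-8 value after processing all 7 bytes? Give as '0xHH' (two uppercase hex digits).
After byte 1 (0x49): reg=0xF8
After byte 2 (0x12): reg=0x98
After byte 3 (0xC9): reg=0xB0
After byte 4 (0xC9): reg=0x68
After byte 5 (0x99): reg=0xD9
After byte 6 (0x50): reg=0xB6
After byte 7 (0xA5): reg=0x79

Answer: 0x79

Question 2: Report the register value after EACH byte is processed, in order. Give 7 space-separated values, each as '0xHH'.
0xF8 0x98 0xB0 0x68 0xD9 0xB6 0x79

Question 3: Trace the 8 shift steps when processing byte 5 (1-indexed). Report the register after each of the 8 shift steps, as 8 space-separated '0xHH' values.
Answer: 0xE5 0xCD 0x9D 0x3D 0x7A 0xF4 0xEF 0xD9

Derivation:
After byte 1 (0x49): reg=0xF8
After byte 2 (0x12): reg=0x98
After byte 3 (0xC9): reg=0xB0
After byte 4 (0xC9): reg=0x68
Register before byte 5: 0x68
After XOR with byte 0x99: 0xF1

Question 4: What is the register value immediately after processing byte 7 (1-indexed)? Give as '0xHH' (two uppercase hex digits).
After byte 1 (0x49): reg=0xF8
After byte 2 (0x12): reg=0x98
After byte 3 (0xC9): reg=0xB0
After byte 4 (0xC9): reg=0x68
After byte 5 (0x99): reg=0xD9
After byte 6 (0x50): reg=0xB6
After byte 7 (0xA5): reg=0x79

Answer: 0x79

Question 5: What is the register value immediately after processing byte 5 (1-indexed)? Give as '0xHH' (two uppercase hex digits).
Answer: 0xD9

Derivation:
After byte 1 (0x49): reg=0xF8
After byte 2 (0x12): reg=0x98
After byte 3 (0xC9): reg=0xB0
After byte 4 (0xC9): reg=0x68
After byte 5 (0x99): reg=0xD9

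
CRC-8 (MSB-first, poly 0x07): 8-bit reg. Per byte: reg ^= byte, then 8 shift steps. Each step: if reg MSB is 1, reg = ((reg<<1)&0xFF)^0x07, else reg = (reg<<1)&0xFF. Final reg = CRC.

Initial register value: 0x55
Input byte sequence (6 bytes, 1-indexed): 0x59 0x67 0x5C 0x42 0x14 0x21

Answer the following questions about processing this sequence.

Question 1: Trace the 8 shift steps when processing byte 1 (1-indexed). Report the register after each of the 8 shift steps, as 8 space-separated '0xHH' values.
Register before byte 1: 0x55
After XOR with byte 0x59: 0x0C

Answer: 0x18 0x30 0x60 0xC0 0x87 0x09 0x12 0x24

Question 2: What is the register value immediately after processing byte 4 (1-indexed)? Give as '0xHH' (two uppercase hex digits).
After byte 1 (0x59): reg=0x24
After byte 2 (0x67): reg=0xCE
After byte 3 (0x5C): reg=0xF7
After byte 4 (0x42): reg=0x02

Answer: 0x02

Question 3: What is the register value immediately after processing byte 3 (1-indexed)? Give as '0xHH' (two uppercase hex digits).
After byte 1 (0x59): reg=0x24
After byte 2 (0x67): reg=0xCE
After byte 3 (0x5C): reg=0xF7

Answer: 0xF7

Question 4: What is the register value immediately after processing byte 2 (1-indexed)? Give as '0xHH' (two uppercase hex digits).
Answer: 0xCE

Derivation:
After byte 1 (0x59): reg=0x24
After byte 2 (0x67): reg=0xCE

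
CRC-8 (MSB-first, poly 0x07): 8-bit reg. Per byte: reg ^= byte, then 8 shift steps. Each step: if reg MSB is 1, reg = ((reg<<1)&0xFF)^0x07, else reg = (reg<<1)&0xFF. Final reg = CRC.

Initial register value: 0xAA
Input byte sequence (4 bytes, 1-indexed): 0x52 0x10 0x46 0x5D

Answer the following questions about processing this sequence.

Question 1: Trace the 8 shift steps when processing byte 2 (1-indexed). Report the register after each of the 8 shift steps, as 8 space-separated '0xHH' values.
Answer: 0xEB 0xD1 0xA5 0x4D 0x9A 0x33 0x66 0xCC

Derivation:
After byte 1 (0x52): reg=0xE6
Register before byte 2: 0xE6
After XOR with byte 0x10: 0xF6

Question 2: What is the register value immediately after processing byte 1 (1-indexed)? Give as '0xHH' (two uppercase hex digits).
Answer: 0xE6

Derivation:
After byte 1 (0x52): reg=0xE6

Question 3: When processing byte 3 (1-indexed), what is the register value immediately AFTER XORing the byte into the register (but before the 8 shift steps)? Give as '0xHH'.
Answer: 0x8A

Derivation:
Register before byte 3: 0xCC
Byte 3: 0x46
0xCC XOR 0x46 = 0x8A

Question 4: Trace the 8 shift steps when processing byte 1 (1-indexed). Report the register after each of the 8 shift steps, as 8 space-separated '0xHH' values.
Answer: 0xF7 0xE9 0xD5 0xAD 0x5D 0xBA 0x73 0xE6

Derivation:
Register before byte 1: 0xAA
After XOR with byte 0x52: 0xF8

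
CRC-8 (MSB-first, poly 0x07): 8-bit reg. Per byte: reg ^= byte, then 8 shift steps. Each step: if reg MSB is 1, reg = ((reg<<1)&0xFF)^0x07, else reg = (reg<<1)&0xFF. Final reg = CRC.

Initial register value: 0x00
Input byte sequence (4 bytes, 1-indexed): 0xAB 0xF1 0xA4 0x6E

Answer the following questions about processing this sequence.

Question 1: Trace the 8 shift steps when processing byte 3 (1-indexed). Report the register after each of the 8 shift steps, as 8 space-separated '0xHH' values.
After byte 1 (0xAB): reg=0x58
After byte 2 (0xF1): reg=0x56
Register before byte 3: 0x56
After XOR with byte 0xA4: 0xF2

Answer: 0xE3 0xC1 0x85 0x0D 0x1A 0x34 0x68 0xD0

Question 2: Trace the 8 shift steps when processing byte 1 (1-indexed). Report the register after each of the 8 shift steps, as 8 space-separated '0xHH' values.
Register before byte 1: 0x00
After XOR with byte 0xAB: 0xAB

Answer: 0x51 0xA2 0x43 0x86 0x0B 0x16 0x2C 0x58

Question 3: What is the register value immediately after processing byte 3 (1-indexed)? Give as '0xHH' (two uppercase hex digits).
After byte 1 (0xAB): reg=0x58
After byte 2 (0xF1): reg=0x56
After byte 3 (0xA4): reg=0xD0

Answer: 0xD0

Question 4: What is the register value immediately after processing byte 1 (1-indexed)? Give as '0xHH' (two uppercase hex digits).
Answer: 0x58

Derivation:
After byte 1 (0xAB): reg=0x58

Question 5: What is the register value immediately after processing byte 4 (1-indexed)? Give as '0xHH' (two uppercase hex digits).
Answer: 0x33

Derivation:
After byte 1 (0xAB): reg=0x58
After byte 2 (0xF1): reg=0x56
After byte 3 (0xA4): reg=0xD0
After byte 4 (0x6E): reg=0x33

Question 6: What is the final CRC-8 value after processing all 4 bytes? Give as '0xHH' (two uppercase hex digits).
After byte 1 (0xAB): reg=0x58
After byte 2 (0xF1): reg=0x56
After byte 3 (0xA4): reg=0xD0
After byte 4 (0x6E): reg=0x33

Answer: 0x33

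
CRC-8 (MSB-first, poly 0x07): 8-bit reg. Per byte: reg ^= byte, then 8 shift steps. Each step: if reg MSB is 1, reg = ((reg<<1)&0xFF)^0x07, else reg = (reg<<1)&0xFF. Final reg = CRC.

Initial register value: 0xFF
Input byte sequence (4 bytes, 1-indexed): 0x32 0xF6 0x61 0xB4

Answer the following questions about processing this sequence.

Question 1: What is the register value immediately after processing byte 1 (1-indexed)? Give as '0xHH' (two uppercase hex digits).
After byte 1 (0x32): reg=0x6D

Answer: 0x6D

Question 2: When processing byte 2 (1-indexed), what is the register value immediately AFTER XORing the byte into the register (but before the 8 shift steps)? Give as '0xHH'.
Register before byte 2: 0x6D
Byte 2: 0xF6
0x6D XOR 0xF6 = 0x9B

Answer: 0x9B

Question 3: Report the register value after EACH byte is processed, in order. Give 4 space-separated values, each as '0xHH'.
0x6D 0xC8 0x56 0xA0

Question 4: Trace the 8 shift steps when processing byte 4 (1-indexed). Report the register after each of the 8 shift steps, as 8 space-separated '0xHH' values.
After byte 1 (0x32): reg=0x6D
After byte 2 (0xF6): reg=0xC8
After byte 3 (0x61): reg=0x56
Register before byte 4: 0x56
After XOR with byte 0xB4: 0xE2

Answer: 0xC3 0x81 0x05 0x0A 0x14 0x28 0x50 0xA0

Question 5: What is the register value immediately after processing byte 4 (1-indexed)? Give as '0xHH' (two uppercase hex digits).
Answer: 0xA0

Derivation:
After byte 1 (0x32): reg=0x6D
After byte 2 (0xF6): reg=0xC8
After byte 3 (0x61): reg=0x56
After byte 4 (0xB4): reg=0xA0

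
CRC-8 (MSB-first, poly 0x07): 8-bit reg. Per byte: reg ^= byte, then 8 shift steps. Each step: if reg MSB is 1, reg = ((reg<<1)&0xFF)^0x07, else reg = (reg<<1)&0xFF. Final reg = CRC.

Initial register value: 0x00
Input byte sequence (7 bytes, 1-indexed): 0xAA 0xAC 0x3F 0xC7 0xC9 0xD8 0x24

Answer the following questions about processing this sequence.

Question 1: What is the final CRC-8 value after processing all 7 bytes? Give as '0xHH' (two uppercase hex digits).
Answer: 0xB3

Derivation:
After byte 1 (0xAA): reg=0x5F
After byte 2 (0xAC): reg=0xD7
After byte 3 (0x3F): reg=0x96
After byte 4 (0xC7): reg=0xB0
After byte 5 (0xC9): reg=0x68
After byte 6 (0xD8): reg=0x19
After byte 7 (0x24): reg=0xB3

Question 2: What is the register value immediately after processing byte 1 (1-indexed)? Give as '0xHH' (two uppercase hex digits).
After byte 1 (0xAA): reg=0x5F

Answer: 0x5F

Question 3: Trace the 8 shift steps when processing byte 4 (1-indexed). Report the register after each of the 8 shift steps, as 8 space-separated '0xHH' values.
Answer: 0xA2 0x43 0x86 0x0B 0x16 0x2C 0x58 0xB0

Derivation:
After byte 1 (0xAA): reg=0x5F
After byte 2 (0xAC): reg=0xD7
After byte 3 (0x3F): reg=0x96
Register before byte 4: 0x96
After XOR with byte 0xC7: 0x51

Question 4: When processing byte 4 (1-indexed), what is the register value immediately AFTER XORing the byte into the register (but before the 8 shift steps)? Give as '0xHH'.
Register before byte 4: 0x96
Byte 4: 0xC7
0x96 XOR 0xC7 = 0x51

Answer: 0x51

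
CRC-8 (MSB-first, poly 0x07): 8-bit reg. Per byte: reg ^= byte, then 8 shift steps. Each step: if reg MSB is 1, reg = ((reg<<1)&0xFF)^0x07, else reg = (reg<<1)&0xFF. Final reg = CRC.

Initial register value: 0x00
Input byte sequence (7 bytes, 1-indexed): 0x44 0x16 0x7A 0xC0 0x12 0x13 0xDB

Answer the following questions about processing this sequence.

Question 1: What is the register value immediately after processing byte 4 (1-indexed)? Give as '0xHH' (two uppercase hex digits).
Answer: 0x72

Derivation:
After byte 1 (0x44): reg=0xDB
After byte 2 (0x16): reg=0x6D
After byte 3 (0x7A): reg=0x65
After byte 4 (0xC0): reg=0x72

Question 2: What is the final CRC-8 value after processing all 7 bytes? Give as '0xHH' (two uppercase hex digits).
After byte 1 (0x44): reg=0xDB
After byte 2 (0x16): reg=0x6D
After byte 3 (0x7A): reg=0x65
After byte 4 (0xC0): reg=0x72
After byte 5 (0x12): reg=0x27
After byte 6 (0x13): reg=0x8C
After byte 7 (0xDB): reg=0xA2

Answer: 0xA2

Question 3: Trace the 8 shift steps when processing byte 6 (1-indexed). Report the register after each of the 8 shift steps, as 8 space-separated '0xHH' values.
After byte 1 (0x44): reg=0xDB
After byte 2 (0x16): reg=0x6D
After byte 3 (0x7A): reg=0x65
After byte 4 (0xC0): reg=0x72
After byte 5 (0x12): reg=0x27
Register before byte 6: 0x27
After XOR with byte 0x13: 0x34

Answer: 0x68 0xD0 0xA7 0x49 0x92 0x23 0x46 0x8C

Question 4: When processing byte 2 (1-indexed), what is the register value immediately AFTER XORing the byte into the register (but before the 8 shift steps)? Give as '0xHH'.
Register before byte 2: 0xDB
Byte 2: 0x16
0xDB XOR 0x16 = 0xCD

Answer: 0xCD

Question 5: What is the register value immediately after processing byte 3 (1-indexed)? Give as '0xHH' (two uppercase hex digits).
After byte 1 (0x44): reg=0xDB
After byte 2 (0x16): reg=0x6D
After byte 3 (0x7A): reg=0x65

Answer: 0x65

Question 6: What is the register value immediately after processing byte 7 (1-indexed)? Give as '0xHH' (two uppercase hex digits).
Answer: 0xA2

Derivation:
After byte 1 (0x44): reg=0xDB
After byte 2 (0x16): reg=0x6D
After byte 3 (0x7A): reg=0x65
After byte 4 (0xC0): reg=0x72
After byte 5 (0x12): reg=0x27
After byte 6 (0x13): reg=0x8C
After byte 7 (0xDB): reg=0xA2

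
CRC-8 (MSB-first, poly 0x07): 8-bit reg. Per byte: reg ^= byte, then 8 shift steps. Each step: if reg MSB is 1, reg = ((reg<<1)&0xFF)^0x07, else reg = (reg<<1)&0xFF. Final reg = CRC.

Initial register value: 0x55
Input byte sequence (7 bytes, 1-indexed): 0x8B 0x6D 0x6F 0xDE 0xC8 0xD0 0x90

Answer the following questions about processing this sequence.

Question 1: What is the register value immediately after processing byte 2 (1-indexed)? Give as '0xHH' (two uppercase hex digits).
Answer: 0x68

Derivation:
After byte 1 (0x8B): reg=0x14
After byte 2 (0x6D): reg=0x68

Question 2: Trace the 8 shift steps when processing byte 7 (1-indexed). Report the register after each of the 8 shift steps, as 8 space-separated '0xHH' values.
After byte 1 (0x8B): reg=0x14
After byte 2 (0x6D): reg=0x68
After byte 3 (0x6F): reg=0x15
After byte 4 (0xDE): reg=0x7F
After byte 5 (0xC8): reg=0x0C
After byte 6 (0xD0): reg=0x1A
Register before byte 7: 0x1A
After XOR with byte 0x90: 0x8A

Answer: 0x13 0x26 0x4C 0x98 0x37 0x6E 0xDC 0xBF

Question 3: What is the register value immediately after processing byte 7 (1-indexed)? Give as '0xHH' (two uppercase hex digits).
Answer: 0xBF

Derivation:
After byte 1 (0x8B): reg=0x14
After byte 2 (0x6D): reg=0x68
After byte 3 (0x6F): reg=0x15
After byte 4 (0xDE): reg=0x7F
After byte 5 (0xC8): reg=0x0C
After byte 6 (0xD0): reg=0x1A
After byte 7 (0x90): reg=0xBF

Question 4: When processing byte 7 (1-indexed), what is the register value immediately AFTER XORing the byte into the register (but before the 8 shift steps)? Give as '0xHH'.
Answer: 0x8A

Derivation:
Register before byte 7: 0x1A
Byte 7: 0x90
0x1A XOR 0x90 = 0x8A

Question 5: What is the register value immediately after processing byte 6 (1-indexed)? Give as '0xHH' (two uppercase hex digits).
After byte 1 (0x8B): reg=0x14
After byte 2 (0x6D): reg=0x68
After byte 3 (0x6F): reg=0x15
After byte 4 (0xDE): reg=0x7F
After byte 5 (0xC8): reg=0x0C
After byte 6 (0xD0): reg=0x1A

Answer: 0x1A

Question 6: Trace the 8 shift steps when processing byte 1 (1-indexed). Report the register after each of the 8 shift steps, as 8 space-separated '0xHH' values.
Answer: 0xBB 0x71 0xE2 0xC3 0x81 0x05 0x0A 0x14

Derivation:
Register before byte 1: 0x55
After XOR with byte 0x8B: 0xDE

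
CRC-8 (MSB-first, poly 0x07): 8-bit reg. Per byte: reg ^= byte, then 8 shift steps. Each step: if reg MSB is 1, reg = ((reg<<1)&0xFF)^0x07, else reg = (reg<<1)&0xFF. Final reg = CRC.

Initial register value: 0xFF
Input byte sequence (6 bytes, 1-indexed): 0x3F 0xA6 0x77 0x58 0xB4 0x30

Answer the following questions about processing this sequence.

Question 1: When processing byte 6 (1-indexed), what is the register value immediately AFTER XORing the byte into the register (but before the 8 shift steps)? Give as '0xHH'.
Answer: 0x34

Derivation:
Register before byte 6: 0x04
Byte 6: 0x30
0x04 XOR 0x30 = 0x34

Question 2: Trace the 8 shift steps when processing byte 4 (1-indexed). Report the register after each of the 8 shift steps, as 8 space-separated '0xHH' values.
After byte 1 (0x3F): reg=0x4E
After byte 2 (0xA6): reg=0x96
After byte 3 (0x77): reg=0xA9
Register before byte 4: 0xA9
After XOR with byte 0x58: 0xF1

Answer: 0xE5 0xCD 0x9D 0x3D 0x7A 0xF4 0xEF 0xD9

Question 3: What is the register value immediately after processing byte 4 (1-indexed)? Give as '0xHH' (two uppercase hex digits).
After byte 1 (0x3F): reg=0x4E
After byte 2 (0xA6): reg=0x96
After byte 3 (0x77): reg=0xA9
After byte 4 (0x58): reg=0xD9

Answer: 0xD9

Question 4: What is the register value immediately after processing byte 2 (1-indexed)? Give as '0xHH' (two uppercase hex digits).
Answer: 0x96

Derivation:
After byte 1 (0x3F): reg=0x4E
After byte 2 (0xA6): reg=0x96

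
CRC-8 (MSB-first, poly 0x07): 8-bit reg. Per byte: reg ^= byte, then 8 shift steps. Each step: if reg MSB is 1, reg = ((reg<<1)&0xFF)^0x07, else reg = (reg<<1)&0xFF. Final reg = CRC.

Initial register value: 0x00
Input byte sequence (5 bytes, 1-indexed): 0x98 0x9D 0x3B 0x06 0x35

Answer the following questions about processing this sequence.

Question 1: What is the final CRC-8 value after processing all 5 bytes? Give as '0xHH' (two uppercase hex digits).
Answer: 0xEC

Derivation:
After byte 1 (0x98): reg=0xC1
After byte 2 (0x9D): reg=0x93
After byte 3 (0x3B): reg=0x51
After byte 4 (0x06): reg=0xA2
After byte 5 (0x35): reg=0xEC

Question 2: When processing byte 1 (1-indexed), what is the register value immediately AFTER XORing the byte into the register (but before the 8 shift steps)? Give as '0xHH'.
Register before byte 1: 0x00
Byte 1: 0x98
0x00 XOR 0x98 = 0x98

Answer: 0x98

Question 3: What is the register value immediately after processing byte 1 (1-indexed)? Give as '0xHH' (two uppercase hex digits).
Answer: 0xC1

Derivation:
After byte 1 (0x98): reg=0xC1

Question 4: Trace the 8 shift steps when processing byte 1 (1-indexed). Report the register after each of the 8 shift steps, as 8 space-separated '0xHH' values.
Answer: 0x37 0x6E 0xDC 0xBF 0x79 0xF2 0xE3 0xC1

Derivation:
Register before byte 1: 0x00
After XOR with byte 0x98: 0x98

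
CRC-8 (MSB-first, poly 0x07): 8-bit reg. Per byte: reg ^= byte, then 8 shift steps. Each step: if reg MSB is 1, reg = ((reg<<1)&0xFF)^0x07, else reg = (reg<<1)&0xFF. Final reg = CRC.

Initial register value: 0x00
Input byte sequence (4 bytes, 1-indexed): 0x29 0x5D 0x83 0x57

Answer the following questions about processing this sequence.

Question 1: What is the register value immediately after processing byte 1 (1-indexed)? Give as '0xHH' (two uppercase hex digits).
Answer: 0xDF

Derivation:
After byte 1 (0x29): reg=0xDF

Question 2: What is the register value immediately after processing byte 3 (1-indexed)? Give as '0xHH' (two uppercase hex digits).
After byte 1 (0x29): reg=0xDF
After byte 2 (0x5D): reg=0x87
After byte 3 (0x83): reg=0x1C

Answer: 0x1C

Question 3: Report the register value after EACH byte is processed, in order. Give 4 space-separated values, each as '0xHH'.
0xDF 0x87 0x1C 0xF6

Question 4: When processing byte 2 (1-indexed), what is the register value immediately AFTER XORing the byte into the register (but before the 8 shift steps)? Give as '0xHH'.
Answer: 0x82

Derivation:
Register before byte 2: 0xDF
Byte 2: 0x5D
0xDF XOR 0x5D = 0x82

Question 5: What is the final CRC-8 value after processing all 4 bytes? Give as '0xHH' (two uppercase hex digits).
After byte 1 (0x29): reg=0xDF
After byte 2 (0x5D): reg=0x87
After byte 3 (0x83): reg=0x1C
After byte 4 (0x57): reg=0xF6

Answer: 0xF6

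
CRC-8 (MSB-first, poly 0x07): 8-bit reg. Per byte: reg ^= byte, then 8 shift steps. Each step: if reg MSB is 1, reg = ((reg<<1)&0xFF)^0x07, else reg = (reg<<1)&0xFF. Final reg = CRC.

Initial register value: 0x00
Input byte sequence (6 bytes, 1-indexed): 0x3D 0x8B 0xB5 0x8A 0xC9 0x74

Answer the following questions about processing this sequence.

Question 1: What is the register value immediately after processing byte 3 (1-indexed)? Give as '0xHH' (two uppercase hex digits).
After byte 1 (0x3D): reg=0xB3
After byte 2 (0x8B): reg=0xA8
After byte 3 (0xB5): reg=0x53

Answer: 0x53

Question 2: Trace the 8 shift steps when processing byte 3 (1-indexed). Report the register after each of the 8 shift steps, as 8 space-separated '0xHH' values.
After byte 1 (0x3D): reg=0xB3
After byte 2 (0x8B): reg=0xA8
Register before byte 3: 0xA8
After XOR with byte 0xB5: 0x1D

Answer: 0x3A 0x74 0xE8 0xD7 0xA9 0x55 0xAA 0x53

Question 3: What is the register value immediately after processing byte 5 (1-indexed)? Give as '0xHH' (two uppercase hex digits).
Answer: 0x76

Derivation:
After byte 1 (0x3D): reg=0xB3
After byte 2 (0x8B): reg=0xA8
After byte 3 (0xB5): reg=0x53
After byte 4 (0x8A): reg=0x01
After byte 5 (0xC9): reg=0x76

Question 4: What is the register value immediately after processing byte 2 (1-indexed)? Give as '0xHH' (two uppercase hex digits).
Answer: 0xA8

Derivation:
After byte 1 (0x3D): reg=0xB3
After byte 2 (0x8B): reg=0xA8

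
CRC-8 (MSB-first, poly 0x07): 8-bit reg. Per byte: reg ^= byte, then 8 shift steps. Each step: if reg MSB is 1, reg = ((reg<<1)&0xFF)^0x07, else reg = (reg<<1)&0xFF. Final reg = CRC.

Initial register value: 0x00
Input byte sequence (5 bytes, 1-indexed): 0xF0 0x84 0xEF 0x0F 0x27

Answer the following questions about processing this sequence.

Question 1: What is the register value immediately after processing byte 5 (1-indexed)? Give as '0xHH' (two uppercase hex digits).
Answer: 0xDF

Derivation:
After byte 1 (0xF0): reg=0xDE
After byte 2 (0x84): reg=0x81
After byte 3 (0xEF): reg=0x0D
After byte 4 (0x0F): reg=0x0E
After byte 5 (0x27): reg=0xDF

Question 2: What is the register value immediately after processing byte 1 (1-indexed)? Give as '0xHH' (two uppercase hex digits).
Answer: 0xDE

Derivation:
After byte 1 (0xF0): reg=0xDE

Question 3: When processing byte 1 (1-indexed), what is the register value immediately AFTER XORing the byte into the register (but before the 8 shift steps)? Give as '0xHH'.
Register before byte 1: 0x00
Byte 1: 0xF0
0x00 XOR 0xF0 = 0xF0

Answer: 0xF0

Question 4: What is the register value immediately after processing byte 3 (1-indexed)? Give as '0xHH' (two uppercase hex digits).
After byte 1 (0xF0): reg=0xDE
After byte 2 (0x84): reg=0x81
After byte 3 (0xEF): reg=0x0D

Answer: 0x0D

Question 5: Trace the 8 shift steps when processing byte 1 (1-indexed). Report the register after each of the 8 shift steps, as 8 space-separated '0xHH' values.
Answer: 0xE7 0xC9 0x95 0x2D 0x5A 0xB4 0x6F 0xDE

Derivation:
Register before byte 1: 0x00
After XOR with byte 0xF0: 0xF0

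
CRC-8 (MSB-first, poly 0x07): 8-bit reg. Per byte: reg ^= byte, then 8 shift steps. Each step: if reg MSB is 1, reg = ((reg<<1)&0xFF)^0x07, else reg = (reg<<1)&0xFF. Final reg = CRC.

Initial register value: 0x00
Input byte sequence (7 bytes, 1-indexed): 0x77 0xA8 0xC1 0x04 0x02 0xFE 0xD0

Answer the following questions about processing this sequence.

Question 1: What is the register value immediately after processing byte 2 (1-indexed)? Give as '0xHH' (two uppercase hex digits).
After byte 1 (0x77): reg=0x42
After byte 2 (0xA8): reg=0x98

Answer: 0x98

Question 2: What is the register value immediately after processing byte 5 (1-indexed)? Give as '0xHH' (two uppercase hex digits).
After byte 1 (0x77): reg=0x42
After byte 2 (0xA8): reg=0x98
After byte 3 (0xC1): reg=0x88
After byte 4 (0x04): reg=0xAD
After byte 5 (0x02): reg=0x44

Answer: 0x44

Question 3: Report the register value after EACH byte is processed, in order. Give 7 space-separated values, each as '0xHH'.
0x42 0x98 0x88 0xAD 0x44 0x2F 0xF3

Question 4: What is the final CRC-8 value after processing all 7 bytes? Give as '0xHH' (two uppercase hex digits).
After byte 1 (0x77): reg=0x42
After byte 2 (0xA8): reg=0x98
After byte 3 (0xC1): reg=0x88
After byte 4 (0x04): reg=0xAD
After byte 5 (0x02): reg=0x44
After byte 6 (0xFE): reg=0x2F
After byte 7 (0xD0): reg=0xF3

Answer: 0xF3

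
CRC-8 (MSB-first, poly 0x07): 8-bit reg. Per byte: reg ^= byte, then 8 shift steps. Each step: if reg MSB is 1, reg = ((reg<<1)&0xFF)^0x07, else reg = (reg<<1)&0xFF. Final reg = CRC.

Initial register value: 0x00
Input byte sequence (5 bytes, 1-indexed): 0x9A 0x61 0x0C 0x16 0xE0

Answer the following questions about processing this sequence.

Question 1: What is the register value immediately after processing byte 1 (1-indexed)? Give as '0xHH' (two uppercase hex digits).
Answer: 0xCF

Derivation:
After byte 1 (0x9A): reg=0xCF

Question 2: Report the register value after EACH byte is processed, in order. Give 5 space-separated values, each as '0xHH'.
0xCF 0x43 0xEA 0xFA 0x46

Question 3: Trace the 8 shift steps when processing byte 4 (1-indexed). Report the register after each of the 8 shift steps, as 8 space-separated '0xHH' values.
Answer: 0xFF 0xF9 0xF5 0xED 0xDD 0xBD 0x7D 0xFA

Derivation:
After byte 1 (0x9A): reg=0xCF
After byte 2 (0x61): reg=0x43
After byte 3 (0x0C): reg=0xEA
Register before byte 4: 0xEA
After XOR with byte 0x16: 0xFC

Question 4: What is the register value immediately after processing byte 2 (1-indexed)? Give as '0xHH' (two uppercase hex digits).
After byte 1 (0x9A): reg=0xCF
After byte 2 (0x61): reg=0x43

Answer: 0x43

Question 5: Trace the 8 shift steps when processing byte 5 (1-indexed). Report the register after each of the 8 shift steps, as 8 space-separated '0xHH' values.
Answer: 0x34 0x68 0xD0 0xA7 0x49 0x92 0x23 0x46

Derivation:
After byte 1 (0x9A): reg=0xCF
After byte 2 (0x61): reg=0x43
After byte 3 (0x0C): reg=0xEA
After byte 4 (0x16): reg=0xFA
Register before byte 5: 0xFA
After XOR with byte 0xE0: 0x1A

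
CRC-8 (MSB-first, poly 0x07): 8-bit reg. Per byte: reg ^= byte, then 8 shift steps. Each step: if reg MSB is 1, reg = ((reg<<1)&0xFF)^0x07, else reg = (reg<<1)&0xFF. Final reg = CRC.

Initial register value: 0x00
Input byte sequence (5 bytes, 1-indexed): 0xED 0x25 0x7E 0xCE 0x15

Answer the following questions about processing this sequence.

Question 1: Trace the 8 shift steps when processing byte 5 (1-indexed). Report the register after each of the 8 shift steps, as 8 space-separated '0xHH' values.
Answer: 0x38 0x70 0xE0 0xC7 0x89 0x15 0x2A 0x54

Derivation:
After byte 1 (0xED): reg=0x8D
After byte 2 (0x25): reg=0x51
After byte 3 (0x7E): reg=0xCD
After byte 4 (0xCE): reg=0x09
Register before byte 5: 0x09
After XOR with byte 0x15: 0x1C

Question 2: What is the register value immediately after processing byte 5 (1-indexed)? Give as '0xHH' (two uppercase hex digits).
After byte 1 (0xED): reg=0x8D
After byte 2 (0x25): reg=0x51
After byte 3 (0x7E): reg=0xCD
After byte 4 (0xCE): reg=0x09
After byte 5 (0x15): reg=0x54

Answer: 0x54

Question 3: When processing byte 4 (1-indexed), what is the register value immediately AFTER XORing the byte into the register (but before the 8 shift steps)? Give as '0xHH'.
Register before byte 4: 0xCD
Byte 4: 0xCE
0xCD XOR 0xCE = 0x03

Answer: 0x03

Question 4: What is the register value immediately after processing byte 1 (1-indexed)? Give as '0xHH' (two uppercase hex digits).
Answer: 0x8D

Derivation:
After byte 1 (0xED): reg=0x8D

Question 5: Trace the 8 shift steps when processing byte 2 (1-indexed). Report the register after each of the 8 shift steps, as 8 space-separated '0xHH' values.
Answer: 0x57 0xAE 0x5B 0xB6 0x6B 0xD6 0xAB 0x51

Derivation:
After byte 1 (0xED): reg=0x8D
Register before byte 2: 0x8D
After XOR with byte 0x25: 0xA8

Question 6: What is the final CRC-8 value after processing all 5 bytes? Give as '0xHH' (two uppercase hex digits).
After byte 1 (0xED): reg=0x8D
After byte 2 (0x25): reg=0x51
After byte 3 (0x7E): reg=0xCD
After byte 4 (0xCE): reg=0x09
After byte 5 (0x15): reg=0x54

Answer: 0x54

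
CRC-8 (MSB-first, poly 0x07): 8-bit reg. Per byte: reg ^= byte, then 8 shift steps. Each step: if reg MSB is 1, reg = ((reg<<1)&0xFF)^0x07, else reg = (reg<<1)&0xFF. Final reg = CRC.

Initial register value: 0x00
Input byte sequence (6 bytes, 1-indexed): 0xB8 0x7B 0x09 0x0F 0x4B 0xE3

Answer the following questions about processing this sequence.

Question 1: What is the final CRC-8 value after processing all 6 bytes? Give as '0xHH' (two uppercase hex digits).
After byte 1 (0xB8): reg=0x21
After byte 2 (0x7B): reg=0x81
After byte 3 (0x09): reg=0xB1
After byte 4 (0x0F): reg=0x33
After byte 5 (0x4B): reg=0x6F
After byte 6 (0xE3): reg=0xAD

Answer: 0xAD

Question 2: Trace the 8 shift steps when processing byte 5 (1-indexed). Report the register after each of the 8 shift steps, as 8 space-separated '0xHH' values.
Answer: 0xF0 0xE7 0xC9 0x95 0x2D 0x5A 0xB4 0x6F

Derivation:
After byte 1 (0xB8): reg=0x21
After byte 2 (0x7B): reg=0x81
After byte 3 (0x09): reg=0xB1
After byte 4 (0x0F): reg=0x33
Register before byte 5: 0x33
After XOR with byte 0x4B: 0x78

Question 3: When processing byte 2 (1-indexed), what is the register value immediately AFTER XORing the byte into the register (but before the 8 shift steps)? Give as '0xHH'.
Register before byte 2: 0x21
Byte 2: 0x7B
0x21 XOR 0x7B = 0x5A

Answer: 0x5A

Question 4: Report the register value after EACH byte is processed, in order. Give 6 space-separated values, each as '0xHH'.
0x21 0x81 0xB1 0x33 0x6F 0xAD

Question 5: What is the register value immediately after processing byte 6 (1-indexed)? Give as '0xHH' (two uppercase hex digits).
Answer: 0xAD

Derivation:
After byte 1 (0xB8): reg=0x21
After byte 2 (0x7B): reg=0x81
After byte 3 (0x09): reg=0xB1
After byte 4 (0x0F): reg=0x33
After byte 5 (0x4B): reg=0x6F
After byte 6 (0xE3): reg=0xAD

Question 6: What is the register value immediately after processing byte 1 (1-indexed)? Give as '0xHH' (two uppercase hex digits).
After byte 1 (0xB8): reg=0x21

Answer: 0x21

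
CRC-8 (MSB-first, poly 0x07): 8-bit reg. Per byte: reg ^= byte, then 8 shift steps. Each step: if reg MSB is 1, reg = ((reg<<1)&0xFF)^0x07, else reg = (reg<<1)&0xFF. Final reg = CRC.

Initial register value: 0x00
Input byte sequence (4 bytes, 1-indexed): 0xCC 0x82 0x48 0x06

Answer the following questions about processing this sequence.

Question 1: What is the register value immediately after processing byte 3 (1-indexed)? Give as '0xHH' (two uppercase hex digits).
After byte 1 (0xCC): reg=0x6A
After byte 2 (0x82): reg=0x96
After byte 3 (0x48): reg=0x14

Answer: 0x14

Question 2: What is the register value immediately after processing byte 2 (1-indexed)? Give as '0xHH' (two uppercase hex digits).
After byte 1 (0xCC): reg=0x6A
After byte 2 (0x82): reg=0x96

Answer: 0x96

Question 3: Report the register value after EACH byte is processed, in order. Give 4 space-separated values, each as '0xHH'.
0x6A 0x96 0x14 0x7E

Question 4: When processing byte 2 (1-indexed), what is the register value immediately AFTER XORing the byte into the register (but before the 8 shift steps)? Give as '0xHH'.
Answer: 0xE8

Derivation:
Register before byte 2: 0x6A
Byte 2: 0x82
0x6A XOR 0x82 = 0xE8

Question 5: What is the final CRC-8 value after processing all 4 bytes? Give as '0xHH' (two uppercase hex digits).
After byte 1 (0xCC): reg=0x6A
After byte 2 (0x82): reg=0x96
After byte 3 (0x48): reg=0x14
After byte 4 (0x06): reg=0x7E

Answer: 0x7E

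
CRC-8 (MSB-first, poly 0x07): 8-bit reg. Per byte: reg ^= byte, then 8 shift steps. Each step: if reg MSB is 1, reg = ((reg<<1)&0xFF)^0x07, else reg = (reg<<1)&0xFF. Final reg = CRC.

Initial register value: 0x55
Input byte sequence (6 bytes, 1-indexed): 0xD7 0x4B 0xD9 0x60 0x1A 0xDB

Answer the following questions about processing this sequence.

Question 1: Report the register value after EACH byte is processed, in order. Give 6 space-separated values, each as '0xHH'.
0x87 0x6A 0x10 0x57 0xE4 0xBD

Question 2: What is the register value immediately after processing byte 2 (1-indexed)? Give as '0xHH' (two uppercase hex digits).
Answer: 0x6A

Derivation:
After byte 1 (0xD7): reg=0x87
After byte 2 (0x4B): reg=0x6A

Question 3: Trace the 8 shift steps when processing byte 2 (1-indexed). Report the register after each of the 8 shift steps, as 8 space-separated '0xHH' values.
After byte 1 (0xD7): reg=0x87
Register before byte 2: 0x87
After XOR with byte 0x4B: 0xCC

Answer: 0x9F 0x39 0x72 0xE4 0xCF 0x99 0x35 0x6A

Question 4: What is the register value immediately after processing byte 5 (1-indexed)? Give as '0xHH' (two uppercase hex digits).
After byte 1 (0xD7): reg=0x87
After byte 2 (0x4B): reg=0x6A
After byte 3 (0xD9): reg=0x10
After byte 4 (0x60): reg=0x57
After byte 5 (0x1A): reg=0xE4

Answer: 0xE4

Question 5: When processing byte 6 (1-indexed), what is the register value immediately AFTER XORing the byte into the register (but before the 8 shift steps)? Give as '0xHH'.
Register before byte 6: 0xE4
Byte 6: 0xDB
0xE4 XOR 0xDB = 0x3F

Answer: 0x3F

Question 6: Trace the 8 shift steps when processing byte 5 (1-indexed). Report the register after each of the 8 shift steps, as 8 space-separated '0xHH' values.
Answer: 0x9A 0x33 0x66 0xCC 0x9F 0x39 0x72 0xE4

Derivation:
After byte 1 (0xD7): reg=0x87
After byte 2 (0x4B): reg=0x6A
After byte 3 (0xD9): reg=0x10
After byte 4 (0x60): reg=0x57
Register before byte 5: 0x57
After XOR with byte 0x1A: 0x4D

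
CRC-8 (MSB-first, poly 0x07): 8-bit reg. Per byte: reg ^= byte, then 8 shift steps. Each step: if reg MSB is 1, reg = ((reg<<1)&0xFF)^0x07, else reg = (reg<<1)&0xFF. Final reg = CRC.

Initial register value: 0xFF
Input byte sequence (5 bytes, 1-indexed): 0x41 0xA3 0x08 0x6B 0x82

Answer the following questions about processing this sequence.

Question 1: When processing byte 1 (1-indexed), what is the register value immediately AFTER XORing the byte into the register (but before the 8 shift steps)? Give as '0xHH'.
Register before byte 1: 0xFF
Byte 1: 0x41
0xFF XOR 0x41 = 0xBE

Answer: 0xBE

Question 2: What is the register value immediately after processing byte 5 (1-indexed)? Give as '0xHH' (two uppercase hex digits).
After byte 1 (0x41): reg=0x33
After byte 2 (0xA3): reg=0xF9
After byte 3 (0x08): reg=0xD9
After byte 4 (0x6B): reg=0x17
After byte 5 (0x82): reg=0xE2

Answer: 0xE2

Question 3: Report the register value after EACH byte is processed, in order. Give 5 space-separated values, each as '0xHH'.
0x33 0xF9 0xD9 0x17 0xE2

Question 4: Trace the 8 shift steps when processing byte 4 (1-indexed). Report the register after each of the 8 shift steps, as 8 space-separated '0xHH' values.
Answer: 0x63 0xC6 0x8B 0x11 0x22 0x44 0x88 0x17

Derivation:
After byte 1 (0x41): reg=0x33
After byte 2 (0xA3): reg=0xF9
After byte 3 (0x08): reg=0xD9
Register before byte 4: 0xD9
After XOR with byte 0x6B: 0xB2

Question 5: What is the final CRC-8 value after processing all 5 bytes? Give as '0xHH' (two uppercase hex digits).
Answer: 0xE2

Derivation:
After byte 1 (0x41): reg=0x33
After byte 2 (0xA3): reg=0xF9
After byte 3 (0x08): reg=0xD9
After byte 4 (0x6B): reg=0x17
After byte 5 (0x82): reg=0xE2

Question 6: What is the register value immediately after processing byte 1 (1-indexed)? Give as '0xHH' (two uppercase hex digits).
After byte 1 (0x41): reg=0x33

Answer: 0x33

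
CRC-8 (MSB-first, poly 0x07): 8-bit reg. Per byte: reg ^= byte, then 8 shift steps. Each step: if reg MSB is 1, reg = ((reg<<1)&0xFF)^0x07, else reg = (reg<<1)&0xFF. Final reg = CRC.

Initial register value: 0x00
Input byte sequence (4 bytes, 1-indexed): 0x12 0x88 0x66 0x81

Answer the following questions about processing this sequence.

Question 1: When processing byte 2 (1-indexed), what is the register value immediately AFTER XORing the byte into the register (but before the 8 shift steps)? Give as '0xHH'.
Answer: 0xF6

Derivation:
Register before byte 2: 0x7E
Byte 2: 0x88
0x7E XOR 0x88 = 0xF6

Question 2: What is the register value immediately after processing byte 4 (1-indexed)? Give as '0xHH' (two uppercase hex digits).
Answer: 0x14

Derivation:
After byte 1 (0x12): reg=0x7E
After byte 2 (0x88): reg=0xCC
After byte 3 (0x66): reg=0x5F
After byte 4 (0x81): reg=0x14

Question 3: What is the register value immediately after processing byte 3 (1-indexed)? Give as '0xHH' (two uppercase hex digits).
Answer: 0x5F

Derivation:
After byte 1 (0x12): reg=0x7E
After byte 2 (0x88): reg=0xCC
After byte 3 (0x66): reg=0x5F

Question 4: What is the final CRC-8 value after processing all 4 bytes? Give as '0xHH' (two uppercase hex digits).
After byte 1 (0x12): reg=0x7E
After byte 2 (0x88): reg=0xCC
After byte 3 (0x66): reg=0x5F
After byte 4 (0x81): reg=0x14

Answer: 0x14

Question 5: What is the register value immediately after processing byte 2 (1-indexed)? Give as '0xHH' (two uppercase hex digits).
After byte 1 (0x12): reg=0x7E
After byte 2 (0x88): reg=0xCC

Answer: 0xCC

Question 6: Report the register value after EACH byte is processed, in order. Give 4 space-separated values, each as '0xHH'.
0x7E 0xCC 0x5F 0x14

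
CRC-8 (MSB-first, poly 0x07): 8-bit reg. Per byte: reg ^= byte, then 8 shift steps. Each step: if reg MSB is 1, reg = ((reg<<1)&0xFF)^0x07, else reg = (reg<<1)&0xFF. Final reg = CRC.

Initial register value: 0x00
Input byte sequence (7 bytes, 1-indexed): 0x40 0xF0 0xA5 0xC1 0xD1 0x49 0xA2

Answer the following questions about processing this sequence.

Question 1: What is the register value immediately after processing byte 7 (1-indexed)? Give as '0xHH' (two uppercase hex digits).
After byte 1 (0x40): reg=0xC7
After byte 2 (0xF0): reg=0x85
After byte 3 (0xA5): reg=0xE0
After byte 4 (0xC1): reg=0xE7
After byte 5 (0xD1): reg=0x82
After byte 6 (0x49): reg=0x7F
After byte 7 (0xA2): reg=0x1D

Answer: 0x1D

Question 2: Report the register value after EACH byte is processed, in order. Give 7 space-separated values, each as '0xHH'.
0xC7 0x85 0xE0 0xE7 0x82 0x7F 0x1D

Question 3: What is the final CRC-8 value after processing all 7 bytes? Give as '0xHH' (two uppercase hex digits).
Answer: 0x1D

Derivation:
After byte 1 (0x40): reg=0xC7
After byte 2 (0xF0): reg=0x85
After byte 3 (0xA5): reg=0xE0
After byte 4 (0xC1): reg=0xE7
After byte 5 (0xD1): reg=0x82
After byte 6 (0x49): reg=0x7F
After byte 7 (0xA2): reg=0x1D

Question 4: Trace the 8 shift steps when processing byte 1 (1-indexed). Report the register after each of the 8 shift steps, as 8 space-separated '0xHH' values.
Answer: 0x80 0x07 0x0E 0x1C 0x38 0x70 0xE0 0xC7

Derivation:
Register before byte 1: 0x00
After XOR with byte 0x40: 0x40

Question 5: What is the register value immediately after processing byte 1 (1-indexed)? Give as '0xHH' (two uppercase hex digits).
Answer: 0xC7

Derivation:
After byte 1 (0x40): reg=0xC7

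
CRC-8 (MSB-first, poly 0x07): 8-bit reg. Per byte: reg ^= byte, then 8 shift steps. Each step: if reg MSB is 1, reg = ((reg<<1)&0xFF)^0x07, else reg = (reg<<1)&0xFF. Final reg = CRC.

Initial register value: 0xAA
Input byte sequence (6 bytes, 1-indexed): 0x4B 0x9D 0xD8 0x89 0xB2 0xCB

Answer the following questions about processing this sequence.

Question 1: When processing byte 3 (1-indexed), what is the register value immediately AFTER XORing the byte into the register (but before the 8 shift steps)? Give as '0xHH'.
Register before byte 3: 0x8C
Byte 3: 0xD8
0x8C XOR 0xD8 = 0x54

Answer: 0x54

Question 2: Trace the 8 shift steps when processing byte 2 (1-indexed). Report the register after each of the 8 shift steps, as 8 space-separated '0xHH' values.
After byte 1 (0x4B): reg=0xA9
Register before byte 2: 0xA9
After XOR with byte 0x9D: 0x34

Answer: 0x68 0xD0 0xA7 0x49 0x92 0x23 0x46 0x8C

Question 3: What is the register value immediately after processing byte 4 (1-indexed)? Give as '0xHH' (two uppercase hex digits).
After byte 1 (0x4B): reg=0xA9
After byte 2 (0x9D): reg=0x8C
After byte 3 (0xD8): reg=0xAB
After byte 4 (0x89): reg=0xEE

Answer: 0xEE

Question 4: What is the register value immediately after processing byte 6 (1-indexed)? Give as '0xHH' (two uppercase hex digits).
Answer: 0x8F

Derivation:
After byte 1 (0x4B): reg=0xA9
After byte 2 (0x9D): reg=0x8C
After byte 3 (0xD8): reg=0xAB
After byte 4 (0x89): reg=0xEE
After byte 5 (0xB2): reg=0x93
After byte 6 (0xCB): reg=0x8F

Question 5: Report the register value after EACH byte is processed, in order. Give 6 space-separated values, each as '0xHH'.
0xA9 0x8C 0xAB 0xEE 0x93 0x8F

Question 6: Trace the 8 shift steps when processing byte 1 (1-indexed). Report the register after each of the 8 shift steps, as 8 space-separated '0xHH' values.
Register before byte 1: 0xAA
After XOR with byte 0x4B: 0xE1

Answer: 0xC5 0x8D 0x1D 0x3A 0x74 0xE8 0xD7 0xA9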